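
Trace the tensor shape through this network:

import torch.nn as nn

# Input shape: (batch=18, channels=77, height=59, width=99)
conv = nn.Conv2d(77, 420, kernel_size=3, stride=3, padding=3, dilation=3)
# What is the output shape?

Input shape: (18, 77, 59, 99)
Output shape: (18, 420, 20, 33)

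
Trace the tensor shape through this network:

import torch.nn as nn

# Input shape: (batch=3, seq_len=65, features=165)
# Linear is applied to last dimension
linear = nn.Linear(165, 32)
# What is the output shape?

Input shape: (3, 65, 165)
Output shape: (3, 65, 32)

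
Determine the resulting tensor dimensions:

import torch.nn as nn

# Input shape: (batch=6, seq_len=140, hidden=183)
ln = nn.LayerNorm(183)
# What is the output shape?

Input shape: (6, 140, 183)
Output shape: (6, 140, 183)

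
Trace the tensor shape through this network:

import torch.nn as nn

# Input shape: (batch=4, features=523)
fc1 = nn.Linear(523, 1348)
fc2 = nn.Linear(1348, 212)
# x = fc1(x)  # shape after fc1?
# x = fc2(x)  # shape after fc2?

Input shape: (4, 523)
  -> after fc1: (4, 1348)
Output shape: (4, 212)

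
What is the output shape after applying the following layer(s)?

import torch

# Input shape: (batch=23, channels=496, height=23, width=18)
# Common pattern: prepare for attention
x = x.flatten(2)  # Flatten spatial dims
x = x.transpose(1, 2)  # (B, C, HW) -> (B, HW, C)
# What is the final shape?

Input shape: (23, 496, 23, 18)
  -> after flatten(2): (23, 496, 414)
Output shape: (23, 414, 496)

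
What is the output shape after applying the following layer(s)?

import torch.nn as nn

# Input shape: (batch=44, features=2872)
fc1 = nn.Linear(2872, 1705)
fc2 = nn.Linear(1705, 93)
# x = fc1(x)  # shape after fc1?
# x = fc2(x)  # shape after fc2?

Input shape: (44, 2872)
  -> after fc1: (44, 1705)
Output shape: (44, 93)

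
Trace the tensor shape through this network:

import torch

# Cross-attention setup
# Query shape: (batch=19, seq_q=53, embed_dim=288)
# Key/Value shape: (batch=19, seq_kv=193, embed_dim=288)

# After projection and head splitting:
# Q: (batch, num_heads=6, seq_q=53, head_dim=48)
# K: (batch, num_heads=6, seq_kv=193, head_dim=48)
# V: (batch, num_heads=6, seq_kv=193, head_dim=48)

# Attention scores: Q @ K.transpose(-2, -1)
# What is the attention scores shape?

Input shape: (19, 53, 288)
Output shape: (19, 6, 53, 193)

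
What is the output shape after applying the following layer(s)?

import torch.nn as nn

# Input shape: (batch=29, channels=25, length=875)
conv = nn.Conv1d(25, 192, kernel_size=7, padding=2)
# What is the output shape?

Input shape: (29, 25, 875)
Output shape: (29, 192, 873)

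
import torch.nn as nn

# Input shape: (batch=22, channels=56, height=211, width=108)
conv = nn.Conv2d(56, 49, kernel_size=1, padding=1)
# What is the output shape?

Input shape: (22, 56, 211, 108)
Output shape: (22, 49, 213, 110)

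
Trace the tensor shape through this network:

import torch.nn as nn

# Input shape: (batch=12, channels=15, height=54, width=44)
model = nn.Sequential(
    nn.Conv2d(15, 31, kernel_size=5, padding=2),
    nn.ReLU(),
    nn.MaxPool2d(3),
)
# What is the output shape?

Input shape: (12, 15, 54, 44)
  -> after Conv2d: (12, 31, 54, 44)
  -> after ReLU: (12, 31, 54, 44)
Output shape: (12, 31, 18, 14)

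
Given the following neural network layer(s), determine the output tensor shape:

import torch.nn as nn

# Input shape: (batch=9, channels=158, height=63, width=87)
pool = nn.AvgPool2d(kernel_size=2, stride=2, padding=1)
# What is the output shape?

Input shape: (9, 158, 63, 87)
Output shape: (9, 158, 32, 44)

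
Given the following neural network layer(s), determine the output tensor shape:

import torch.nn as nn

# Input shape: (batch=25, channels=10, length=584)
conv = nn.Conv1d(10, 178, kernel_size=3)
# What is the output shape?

Input shape: (25, 10, 584)
Output shape: (25, 178, 582)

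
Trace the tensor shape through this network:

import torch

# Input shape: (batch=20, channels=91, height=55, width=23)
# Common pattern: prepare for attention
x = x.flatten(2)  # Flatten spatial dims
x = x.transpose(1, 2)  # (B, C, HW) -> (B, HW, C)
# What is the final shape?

Input shape: (20, 91, 55, 23)
  -> after flatten(2): (20, 91, 1265)
Output shape: (20, 1265, 91)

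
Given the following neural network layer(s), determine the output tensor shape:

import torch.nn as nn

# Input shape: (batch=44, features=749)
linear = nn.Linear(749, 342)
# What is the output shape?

Input shape: (44, 749)
Output shape: (44, 342)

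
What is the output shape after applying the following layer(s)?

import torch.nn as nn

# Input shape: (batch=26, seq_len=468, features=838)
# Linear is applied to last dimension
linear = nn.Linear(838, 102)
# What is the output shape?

Input shape: (26, 468, 838)
Output shape: (26, 468, 102)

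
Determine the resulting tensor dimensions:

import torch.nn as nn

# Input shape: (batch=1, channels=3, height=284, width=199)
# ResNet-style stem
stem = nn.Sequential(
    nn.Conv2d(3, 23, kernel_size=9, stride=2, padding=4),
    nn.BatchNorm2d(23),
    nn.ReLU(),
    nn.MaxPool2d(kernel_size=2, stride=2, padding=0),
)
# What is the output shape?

Input shape: (1, 3, 284, 199)
  -> after Conv2d 9x9 stride=2: (1, 23, 142, 100)
Output shape: (1, 23, 71, 50)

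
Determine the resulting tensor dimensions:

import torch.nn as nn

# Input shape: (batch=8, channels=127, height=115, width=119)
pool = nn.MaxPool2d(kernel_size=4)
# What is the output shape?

Input shape: (8, 127, 115, 119)
Output shape: (8, 127, 28, 29)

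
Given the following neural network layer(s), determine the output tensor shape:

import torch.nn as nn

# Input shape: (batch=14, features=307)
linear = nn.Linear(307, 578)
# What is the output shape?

Input shape: (14, 307)
Output shape: (14, 578)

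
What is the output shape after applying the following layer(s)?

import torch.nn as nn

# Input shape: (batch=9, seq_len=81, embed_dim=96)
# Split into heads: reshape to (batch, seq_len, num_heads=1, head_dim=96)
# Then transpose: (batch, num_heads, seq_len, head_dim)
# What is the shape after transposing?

Input shape: (9, 81, 96)
  -> after reshape: (9, 81, 1, 96)
Output shape: (9, 1, 81, 96)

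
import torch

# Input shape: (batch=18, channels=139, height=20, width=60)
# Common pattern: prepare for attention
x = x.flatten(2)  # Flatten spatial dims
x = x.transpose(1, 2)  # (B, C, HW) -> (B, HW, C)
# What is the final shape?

Input shape: (18, 139, 20, 60)
  -> after flatten(2): (18, 139, 1200)
Output shape: (18, 1200, 139)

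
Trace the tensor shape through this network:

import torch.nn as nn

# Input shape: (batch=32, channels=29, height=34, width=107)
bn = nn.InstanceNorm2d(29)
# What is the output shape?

Input shape: (32, 29, 34, 107)
Output shape: (32, 29, 34, 107)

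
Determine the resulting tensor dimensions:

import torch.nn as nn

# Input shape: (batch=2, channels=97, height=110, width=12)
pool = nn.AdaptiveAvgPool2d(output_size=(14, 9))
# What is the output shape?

Input shape: (2, 97, 110, 12)
Output shape: (2, 97, 14, 9)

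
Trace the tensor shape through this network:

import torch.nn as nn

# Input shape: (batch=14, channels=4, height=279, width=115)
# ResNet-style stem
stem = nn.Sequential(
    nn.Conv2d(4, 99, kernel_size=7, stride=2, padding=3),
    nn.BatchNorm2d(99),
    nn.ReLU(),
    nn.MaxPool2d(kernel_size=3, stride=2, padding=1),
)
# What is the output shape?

Input shape: (14, 4, 279, 115)
  -> after Conv2d 7x7 stride=2: (14, 99, 140, 58)
Output shape: (14, 99, 70, 29)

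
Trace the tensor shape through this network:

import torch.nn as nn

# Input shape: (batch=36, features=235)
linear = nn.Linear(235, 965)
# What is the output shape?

Input shape: (36, 235)
Output shape: (36, 965)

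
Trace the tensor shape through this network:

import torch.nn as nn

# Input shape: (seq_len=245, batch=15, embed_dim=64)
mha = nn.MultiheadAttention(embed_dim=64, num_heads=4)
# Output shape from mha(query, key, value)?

Input shape: (245, 15, 64)
Output shape: (245, 15, 64)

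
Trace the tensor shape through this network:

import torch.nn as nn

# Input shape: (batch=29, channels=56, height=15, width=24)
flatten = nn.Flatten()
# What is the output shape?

Input shape: (29, 56, 15, 24)
Output shape: (29, 20160)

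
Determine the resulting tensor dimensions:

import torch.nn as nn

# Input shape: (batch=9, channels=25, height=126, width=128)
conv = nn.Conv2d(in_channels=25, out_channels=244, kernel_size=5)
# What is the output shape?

Input shape: (9, 25, 126, 128)
Output shape: (9, 244, 122, 124)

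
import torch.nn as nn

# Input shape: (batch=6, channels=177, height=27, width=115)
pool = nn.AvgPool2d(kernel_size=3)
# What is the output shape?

Input shape: (6, 177, 27, 115)
Output shape: (6, 177, 9, 38)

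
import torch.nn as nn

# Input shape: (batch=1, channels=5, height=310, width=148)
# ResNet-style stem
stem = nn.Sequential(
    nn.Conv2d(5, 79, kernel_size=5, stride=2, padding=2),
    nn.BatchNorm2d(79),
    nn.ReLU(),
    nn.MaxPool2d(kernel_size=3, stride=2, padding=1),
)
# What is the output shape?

Input shape: (1, 5, 310, 148)
  -> after Conv2d 5x5 stride=2: (1, 79, 155, 74)
Output shape: (1, 79, 78, 37)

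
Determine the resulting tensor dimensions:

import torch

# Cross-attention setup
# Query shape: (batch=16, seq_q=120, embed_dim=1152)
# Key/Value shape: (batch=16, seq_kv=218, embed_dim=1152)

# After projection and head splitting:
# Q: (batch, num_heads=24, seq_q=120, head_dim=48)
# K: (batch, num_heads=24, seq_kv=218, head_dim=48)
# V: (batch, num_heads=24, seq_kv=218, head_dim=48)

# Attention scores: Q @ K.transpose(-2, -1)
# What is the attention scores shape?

Input shape: (16, 120, 1152)
Output shape: (16, 24, 120, 218)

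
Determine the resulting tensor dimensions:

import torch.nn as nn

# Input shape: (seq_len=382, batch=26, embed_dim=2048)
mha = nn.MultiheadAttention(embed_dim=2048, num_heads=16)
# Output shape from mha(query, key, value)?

Input shape: (382, 26, 2048)
Output shape: (382, 26, 2048)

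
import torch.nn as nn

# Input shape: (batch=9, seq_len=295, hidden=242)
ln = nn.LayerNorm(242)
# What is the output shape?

Input shape: (9, 295, 242)
Output shape: (9, 295, 242)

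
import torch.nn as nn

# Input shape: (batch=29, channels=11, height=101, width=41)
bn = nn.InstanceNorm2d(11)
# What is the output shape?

Input shape: (29, 11, 101, 41)
Output shape: (29, 11, 101, 41)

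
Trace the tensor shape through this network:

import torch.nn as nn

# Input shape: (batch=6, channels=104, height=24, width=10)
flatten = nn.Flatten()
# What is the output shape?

Input shape: (6, 104, 24, 10)
Output shape: (6, 24960)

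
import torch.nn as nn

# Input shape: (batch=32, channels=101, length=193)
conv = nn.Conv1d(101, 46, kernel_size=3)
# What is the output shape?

Input shape: (32, 101, 193)
Output shape: (32, 46, 191)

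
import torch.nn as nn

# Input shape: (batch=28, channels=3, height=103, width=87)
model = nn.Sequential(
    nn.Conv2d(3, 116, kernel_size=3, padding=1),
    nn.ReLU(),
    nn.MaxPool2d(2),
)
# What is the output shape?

Input shape: (28, 3, 103, 87)
  -> after Conv2d: (28, 116, 103, 87)
  -> after ReLU: (28, 116, 103, 87)
Output shape: (28, 116, 51, 43)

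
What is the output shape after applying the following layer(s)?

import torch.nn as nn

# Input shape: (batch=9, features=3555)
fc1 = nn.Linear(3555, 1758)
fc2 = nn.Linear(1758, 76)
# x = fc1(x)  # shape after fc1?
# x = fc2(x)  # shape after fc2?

Input shape: (9, 3555)
  -> after fc1: (9, 1758)
Output shape: (9, 76)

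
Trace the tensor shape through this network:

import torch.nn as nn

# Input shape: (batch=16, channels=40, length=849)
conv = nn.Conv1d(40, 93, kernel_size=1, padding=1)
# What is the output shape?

Input shape: (16, 40, 849)
Output shape: (16, 93, 851)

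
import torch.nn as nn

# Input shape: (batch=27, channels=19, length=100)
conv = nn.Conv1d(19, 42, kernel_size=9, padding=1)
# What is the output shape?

Input shape: (27, 19, 100)
Output shape: (27, 42, 94)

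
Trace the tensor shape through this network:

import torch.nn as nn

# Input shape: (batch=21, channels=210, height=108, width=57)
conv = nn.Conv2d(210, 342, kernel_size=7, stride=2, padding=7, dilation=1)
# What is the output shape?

Input shape: (21, 210, 108, 57)
Output shape: (21, 342, 58, 33)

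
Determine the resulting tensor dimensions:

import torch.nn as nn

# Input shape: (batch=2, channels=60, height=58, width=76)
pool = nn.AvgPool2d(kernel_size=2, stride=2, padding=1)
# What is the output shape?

Input shape: (2, 60, 58, 76)
Output shape: (2, 60, 30, 39)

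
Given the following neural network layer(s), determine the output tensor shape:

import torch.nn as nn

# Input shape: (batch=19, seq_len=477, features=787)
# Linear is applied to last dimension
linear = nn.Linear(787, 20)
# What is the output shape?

Input shape: (19, 477, 787)
Output shape: (19, 477, 20)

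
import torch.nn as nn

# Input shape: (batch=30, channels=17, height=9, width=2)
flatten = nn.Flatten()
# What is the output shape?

Input shape: (30, 17, 9, 2)
Output shape: (30, 306)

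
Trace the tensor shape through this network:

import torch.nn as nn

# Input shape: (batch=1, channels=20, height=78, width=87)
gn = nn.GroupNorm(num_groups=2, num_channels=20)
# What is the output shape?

Input shape: (1, 20, 78, 87)
Output shape: (1, 20, 78, 87)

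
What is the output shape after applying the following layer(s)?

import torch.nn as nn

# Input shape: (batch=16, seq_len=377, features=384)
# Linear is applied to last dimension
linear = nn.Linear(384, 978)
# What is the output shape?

Input shape: (16, 377, 384)
Output shape: (16, 377, 978)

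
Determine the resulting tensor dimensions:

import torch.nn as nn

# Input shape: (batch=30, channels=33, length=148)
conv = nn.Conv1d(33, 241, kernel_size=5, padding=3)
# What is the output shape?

Input shape: (30, 33, 148)
Output shape: (30, 241, 150)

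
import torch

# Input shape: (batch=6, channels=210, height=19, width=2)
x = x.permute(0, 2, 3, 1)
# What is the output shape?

Input shape: (6, 210, 19, 2)
Output shape: (6, 19, 2, 210)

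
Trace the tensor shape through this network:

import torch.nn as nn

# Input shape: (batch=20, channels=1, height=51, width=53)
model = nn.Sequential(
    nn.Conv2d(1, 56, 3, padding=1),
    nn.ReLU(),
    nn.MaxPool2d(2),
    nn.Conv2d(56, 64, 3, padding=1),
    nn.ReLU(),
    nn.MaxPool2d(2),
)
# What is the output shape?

Input shape: (20, 1, 51, 53)
  -> after first Conv2d: (20, 56, 51, 53)
  -> after first MaxPool2d: (20, 56, 25, 26)
  -> after second Conv2d: (20, 64, 25, 26)
Output shape: (20, 64, 12, 13)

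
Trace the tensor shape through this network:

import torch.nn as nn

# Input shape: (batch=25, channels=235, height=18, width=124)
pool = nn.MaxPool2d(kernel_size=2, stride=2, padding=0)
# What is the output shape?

Input shape: (25, 235, 18, 124)
Output shape: (25, 235, 9, 62)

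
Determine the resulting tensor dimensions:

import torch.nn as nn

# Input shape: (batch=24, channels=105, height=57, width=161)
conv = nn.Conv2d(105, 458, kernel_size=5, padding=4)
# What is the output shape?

Input shape: (24, 105, 57, 161)
Output shape: (24, 458, 61, 165)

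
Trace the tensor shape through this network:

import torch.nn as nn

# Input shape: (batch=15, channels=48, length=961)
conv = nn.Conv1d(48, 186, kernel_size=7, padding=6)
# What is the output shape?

Input shape: (15, 48, 961)
Output shape: (15, 186, 967)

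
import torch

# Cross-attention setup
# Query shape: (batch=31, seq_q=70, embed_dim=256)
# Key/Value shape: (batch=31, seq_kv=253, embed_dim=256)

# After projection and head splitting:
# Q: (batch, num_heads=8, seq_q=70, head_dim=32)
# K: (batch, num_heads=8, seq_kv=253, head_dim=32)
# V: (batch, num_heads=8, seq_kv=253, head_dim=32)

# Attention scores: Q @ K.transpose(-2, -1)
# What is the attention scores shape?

Input shape: (31, 70, 256)
Output shape: (31, 8, 70, 253)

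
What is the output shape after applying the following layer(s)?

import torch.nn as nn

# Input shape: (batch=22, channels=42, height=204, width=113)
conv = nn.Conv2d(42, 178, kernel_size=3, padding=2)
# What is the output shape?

Input shape: (22, 42, 204, 113)
Output shape: (22, 178, 206, 115)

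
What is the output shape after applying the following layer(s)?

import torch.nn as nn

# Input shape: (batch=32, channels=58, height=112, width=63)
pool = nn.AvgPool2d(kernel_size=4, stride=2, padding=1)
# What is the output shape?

Input shape: (32, 58, 112, 63)
Output shape: (32, 58, 56, 31)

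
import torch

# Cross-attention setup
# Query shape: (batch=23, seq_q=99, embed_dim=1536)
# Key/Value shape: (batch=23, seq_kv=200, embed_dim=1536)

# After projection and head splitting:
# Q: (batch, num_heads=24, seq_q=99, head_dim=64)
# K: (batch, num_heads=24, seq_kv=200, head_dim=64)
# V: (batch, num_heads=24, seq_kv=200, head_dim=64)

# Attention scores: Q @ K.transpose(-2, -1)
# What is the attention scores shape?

Input shape: (23, 99, 1536)
Output shape: (23, 24, 99, 200)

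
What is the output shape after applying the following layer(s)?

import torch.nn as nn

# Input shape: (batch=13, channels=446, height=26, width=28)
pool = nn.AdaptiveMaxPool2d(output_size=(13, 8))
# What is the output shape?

Input shape: (13, 446, 26, 28)
Output shape: (13, 446, 13, 8)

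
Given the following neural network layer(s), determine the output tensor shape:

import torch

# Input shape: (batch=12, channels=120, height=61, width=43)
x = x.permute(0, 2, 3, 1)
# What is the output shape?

Input shape: (12, 120, 61, 43)
Output shape: (12, 61, 43, 120)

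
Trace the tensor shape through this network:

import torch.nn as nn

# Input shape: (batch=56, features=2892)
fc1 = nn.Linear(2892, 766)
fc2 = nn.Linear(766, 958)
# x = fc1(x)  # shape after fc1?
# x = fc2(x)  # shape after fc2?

Input shape: (56, 2892)
  -> after fc1: (56, 766)
Output shape: (56, 958)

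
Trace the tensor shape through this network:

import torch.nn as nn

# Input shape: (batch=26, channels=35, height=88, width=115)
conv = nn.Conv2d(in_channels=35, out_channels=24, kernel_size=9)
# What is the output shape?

Input shape: (26, 35, 88, 115)
Output shape: (26, 24, 80, 107)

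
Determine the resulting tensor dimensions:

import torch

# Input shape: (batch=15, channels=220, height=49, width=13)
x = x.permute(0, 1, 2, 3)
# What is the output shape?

Input shape: (15, 220, 49, 13)
Output shape: (15, 220, 49, 13)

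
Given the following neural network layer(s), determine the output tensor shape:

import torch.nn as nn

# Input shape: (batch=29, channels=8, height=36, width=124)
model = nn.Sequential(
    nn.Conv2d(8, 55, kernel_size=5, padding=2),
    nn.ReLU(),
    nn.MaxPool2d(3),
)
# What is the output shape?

Input shape: (29, 8, 36, 124)
  -> after Conv2d: (29, 55, 36, 124)
  -> after ReLU: (29, 55, 36, 124)
Output shape: (29, 55, 12, 41)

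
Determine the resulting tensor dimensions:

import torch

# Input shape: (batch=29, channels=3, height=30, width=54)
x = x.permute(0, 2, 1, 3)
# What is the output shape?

Input shape: (29, 3, 30, 54)
Output shape: (29, 30, 3, 54)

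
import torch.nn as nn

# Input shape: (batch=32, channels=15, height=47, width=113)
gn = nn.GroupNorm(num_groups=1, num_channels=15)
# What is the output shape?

Input shape: (32, 15, 47, 113)
Output shape: (32, 15, 47, 113)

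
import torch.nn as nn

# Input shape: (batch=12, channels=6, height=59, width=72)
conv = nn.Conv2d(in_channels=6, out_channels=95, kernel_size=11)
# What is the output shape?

Input shape: (12, 6, 59, 72)
Output shape: (12, 95, 49, 62)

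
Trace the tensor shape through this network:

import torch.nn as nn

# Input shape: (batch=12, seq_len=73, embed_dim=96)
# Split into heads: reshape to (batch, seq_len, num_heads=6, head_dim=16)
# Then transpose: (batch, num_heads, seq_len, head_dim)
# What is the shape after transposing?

Input shape: (12, 73, 96)
  -> after reshape: (12, 73, 6, 16)
Output shape: (12, 6, 73, 16)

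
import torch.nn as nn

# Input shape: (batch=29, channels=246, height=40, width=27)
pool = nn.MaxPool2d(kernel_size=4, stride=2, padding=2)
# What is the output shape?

Input shape: (29, 246, 40, 27)
Output shape: (29, 246, 21, 14)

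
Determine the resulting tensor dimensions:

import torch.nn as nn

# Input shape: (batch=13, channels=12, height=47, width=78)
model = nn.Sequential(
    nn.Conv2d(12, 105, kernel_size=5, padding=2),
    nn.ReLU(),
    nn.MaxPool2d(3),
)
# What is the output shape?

Input shape: (13, 12, 47, 78)
  -> after Conv2d: (13, 105, 47, 78)
  -> after ReLU: (13, 105, 47, 78)
Output shape: (13, 105, 15, 26)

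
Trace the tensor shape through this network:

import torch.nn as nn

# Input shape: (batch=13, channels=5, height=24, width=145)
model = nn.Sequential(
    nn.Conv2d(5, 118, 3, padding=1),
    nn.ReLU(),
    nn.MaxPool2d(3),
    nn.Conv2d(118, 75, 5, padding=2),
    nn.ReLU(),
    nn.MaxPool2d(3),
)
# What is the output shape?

Input shape: (13, 5, 24, 145)
  -> after first Conv2d: (13, 118, 24, 145)
  -> after first MaxPool2d: (13, 118, 8, 48)
  -> after second Conv2d: (13, 75, 8, 48)
Output shape: (13, 75, 2, 16)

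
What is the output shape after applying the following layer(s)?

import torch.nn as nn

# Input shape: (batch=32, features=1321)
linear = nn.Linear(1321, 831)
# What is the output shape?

Input shape: (32, 1321)
Output shape: (32, 831)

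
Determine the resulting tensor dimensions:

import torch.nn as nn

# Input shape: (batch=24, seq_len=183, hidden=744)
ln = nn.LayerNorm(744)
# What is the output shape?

Input shape: (24, 183, 744)
Output shape: (24, 183, 744)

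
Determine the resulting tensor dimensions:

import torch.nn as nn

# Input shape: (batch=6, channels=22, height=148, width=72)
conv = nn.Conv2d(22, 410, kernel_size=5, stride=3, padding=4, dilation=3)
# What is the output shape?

Input shape: (6, 22, 148, 72)
Output shape: (6, 410, 48, 23)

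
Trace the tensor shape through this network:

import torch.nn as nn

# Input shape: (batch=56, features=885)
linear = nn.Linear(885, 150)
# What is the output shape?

Input shape: (56, 885)
Output shape: (56, 150)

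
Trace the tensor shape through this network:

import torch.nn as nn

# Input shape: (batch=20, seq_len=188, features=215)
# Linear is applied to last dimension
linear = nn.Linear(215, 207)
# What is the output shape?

Input shape: (20, 188, 215)
Output shape: (20, 188, 207)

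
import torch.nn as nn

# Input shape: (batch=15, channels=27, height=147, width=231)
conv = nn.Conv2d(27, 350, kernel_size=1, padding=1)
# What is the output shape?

Input shape: (15, 27, 147, 231)
Output shape: (15, 350, 149, 233)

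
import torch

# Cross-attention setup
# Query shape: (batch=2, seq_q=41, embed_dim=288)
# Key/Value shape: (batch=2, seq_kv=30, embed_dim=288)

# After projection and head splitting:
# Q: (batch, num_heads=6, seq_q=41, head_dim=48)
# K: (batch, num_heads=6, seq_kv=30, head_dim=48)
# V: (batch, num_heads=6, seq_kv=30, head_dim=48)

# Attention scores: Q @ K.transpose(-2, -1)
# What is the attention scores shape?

Input shape: (2, 41, 288)
Output shape: (2, 6, 41, 30)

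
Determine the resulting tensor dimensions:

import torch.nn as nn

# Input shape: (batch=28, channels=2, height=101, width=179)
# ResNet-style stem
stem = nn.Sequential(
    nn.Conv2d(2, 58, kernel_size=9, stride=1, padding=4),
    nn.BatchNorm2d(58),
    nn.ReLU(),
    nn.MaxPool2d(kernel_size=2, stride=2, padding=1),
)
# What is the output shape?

Input shape: (28, 2, 101, 179)
  -> after Conv2d 9x9 stride=1: (28, 58, 101, 179)
Output shape: (28, 58, 51, 90)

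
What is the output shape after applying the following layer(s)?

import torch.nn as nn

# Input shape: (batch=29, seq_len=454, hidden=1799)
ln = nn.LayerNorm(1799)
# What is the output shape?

Input shape: (29, 454, 1799)
Output shape: (29, 454, 1799)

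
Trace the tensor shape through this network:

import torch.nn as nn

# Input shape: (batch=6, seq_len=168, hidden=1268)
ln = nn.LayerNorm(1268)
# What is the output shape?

Input shape: (6, 168, 1268)
Output shape: (6, 168, 1268)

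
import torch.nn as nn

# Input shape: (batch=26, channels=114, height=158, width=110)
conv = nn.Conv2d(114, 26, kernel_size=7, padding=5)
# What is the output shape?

Input shape: (26, 114, 158, 110)
Output shape: (26, 26, 162, 114)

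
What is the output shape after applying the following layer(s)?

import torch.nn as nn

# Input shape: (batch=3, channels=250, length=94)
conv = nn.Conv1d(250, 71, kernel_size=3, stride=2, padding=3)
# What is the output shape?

Input shape: (3, 250, 94)
Output shape: (3, 71, 49)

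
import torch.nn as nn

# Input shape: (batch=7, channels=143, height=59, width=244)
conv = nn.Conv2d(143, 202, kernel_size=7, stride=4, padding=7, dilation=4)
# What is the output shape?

Input shape: (7, 143, 59, 244)
Output shape: (7, 202, 13, 59)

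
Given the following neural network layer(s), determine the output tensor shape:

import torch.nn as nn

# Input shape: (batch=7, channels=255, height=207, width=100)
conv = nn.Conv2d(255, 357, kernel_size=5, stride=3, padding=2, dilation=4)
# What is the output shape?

Input shape: (7, 255, 207, 100)
Output shape: (7, 357, 65, 30)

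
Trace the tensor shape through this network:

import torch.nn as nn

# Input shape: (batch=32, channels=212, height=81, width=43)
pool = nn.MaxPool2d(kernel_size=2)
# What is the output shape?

Input shape: (32, 212, 81, 43)
Output shape: (32, 212, 40, 21)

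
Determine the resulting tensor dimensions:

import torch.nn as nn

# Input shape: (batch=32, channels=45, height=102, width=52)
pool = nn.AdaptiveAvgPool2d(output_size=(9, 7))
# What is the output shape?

Input shape: (32, 45, 102, 52)
Output shape: (32, 45, 9, 7)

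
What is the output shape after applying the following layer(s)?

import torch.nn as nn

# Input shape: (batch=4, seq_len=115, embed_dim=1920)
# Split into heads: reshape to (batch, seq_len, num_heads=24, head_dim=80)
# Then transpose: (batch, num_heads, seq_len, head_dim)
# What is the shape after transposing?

Input shape: (4, 115, 1920)
  -> after reshape: (4, 115, 24, 80)
Output shape: (4, 24, 115, 80)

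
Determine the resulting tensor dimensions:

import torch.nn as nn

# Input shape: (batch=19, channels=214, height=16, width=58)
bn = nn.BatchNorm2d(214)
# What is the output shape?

Input shape: (19, 214, 16, 58)
Output shape: (19, 214, 16, 58)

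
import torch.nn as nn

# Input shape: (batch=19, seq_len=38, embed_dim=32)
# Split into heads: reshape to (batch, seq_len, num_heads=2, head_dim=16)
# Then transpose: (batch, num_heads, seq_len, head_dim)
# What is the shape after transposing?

Input shape: (19, 38, 32)
  -> after reshape: (19, 38, 2, 16)
Output shape: (19, 2, 38, 16)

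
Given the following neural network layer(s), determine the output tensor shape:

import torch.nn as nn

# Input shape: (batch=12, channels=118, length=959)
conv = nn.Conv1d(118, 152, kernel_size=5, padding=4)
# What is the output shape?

Input shape: (12, 118, 959)
Output shape: (12, 152, 963)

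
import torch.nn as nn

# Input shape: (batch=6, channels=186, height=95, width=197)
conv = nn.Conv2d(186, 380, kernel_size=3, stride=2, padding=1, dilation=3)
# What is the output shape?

Input shape: (6, 186, 95, 197)
Output shape: (6, 380, 46, 97)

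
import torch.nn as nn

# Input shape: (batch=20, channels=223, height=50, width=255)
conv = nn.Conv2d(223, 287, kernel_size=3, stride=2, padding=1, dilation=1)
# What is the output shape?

Input shape: (20, 223, 50, 255)
Output shape: (20, 287, 25, 128)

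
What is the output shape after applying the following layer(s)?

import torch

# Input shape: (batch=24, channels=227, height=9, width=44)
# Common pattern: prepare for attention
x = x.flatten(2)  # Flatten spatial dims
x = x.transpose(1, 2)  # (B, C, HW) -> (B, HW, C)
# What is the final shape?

Input shape: (24, 227, 9, 44)
  -> after flatten(2): (24, 227, 396)
Output shape: (24, 396, 227)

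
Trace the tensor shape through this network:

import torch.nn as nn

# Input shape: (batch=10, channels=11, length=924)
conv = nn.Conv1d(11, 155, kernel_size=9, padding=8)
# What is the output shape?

Input shape: (10, 11, 924)
Output shape: (10, 155, 932)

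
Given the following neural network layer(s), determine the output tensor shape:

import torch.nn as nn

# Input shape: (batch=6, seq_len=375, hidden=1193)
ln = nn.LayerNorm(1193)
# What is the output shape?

Input shape: (6, 375, 1193)
Output shape: (6, 375, 1193)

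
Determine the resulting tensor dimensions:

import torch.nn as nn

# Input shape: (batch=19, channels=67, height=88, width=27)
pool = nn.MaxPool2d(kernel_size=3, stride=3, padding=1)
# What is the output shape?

Input shape: (19, 67, 88, 27)
Output shape: (19, 67, 30, 9)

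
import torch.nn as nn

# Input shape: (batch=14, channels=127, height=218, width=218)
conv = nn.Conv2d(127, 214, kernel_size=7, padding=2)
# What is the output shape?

Input shape: (14, 127, 218, 218)
Output shape: (14, 214, 216, 216)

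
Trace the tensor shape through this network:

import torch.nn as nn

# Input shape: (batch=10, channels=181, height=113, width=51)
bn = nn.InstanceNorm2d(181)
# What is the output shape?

Input shape: (10, 181, 113, 51)
Output shape: (10, 181, 113, 51)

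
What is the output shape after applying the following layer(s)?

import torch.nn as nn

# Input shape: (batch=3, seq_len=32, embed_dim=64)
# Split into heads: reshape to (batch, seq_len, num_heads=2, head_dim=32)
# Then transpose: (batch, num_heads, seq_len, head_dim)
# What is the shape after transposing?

Input shape: (3, 32, 64)
  -> after reshape: (3, 32, 2, 32)
Output shape: (3, 2, 32, 32)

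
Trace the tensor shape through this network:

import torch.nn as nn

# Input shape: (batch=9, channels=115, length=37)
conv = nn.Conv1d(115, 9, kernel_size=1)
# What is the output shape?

Input shape: (9, 115, 37)
Output shape: (9, 9, 37)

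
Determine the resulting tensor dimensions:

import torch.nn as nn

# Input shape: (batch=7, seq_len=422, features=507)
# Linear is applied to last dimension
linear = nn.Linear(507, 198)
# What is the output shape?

Input shape: (7, 422, 507)
Output shape: (7, 422, 198)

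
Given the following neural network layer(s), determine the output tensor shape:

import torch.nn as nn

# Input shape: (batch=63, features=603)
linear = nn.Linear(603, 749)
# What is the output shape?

Input shape: (63, 603)
Output shape: (63, 749)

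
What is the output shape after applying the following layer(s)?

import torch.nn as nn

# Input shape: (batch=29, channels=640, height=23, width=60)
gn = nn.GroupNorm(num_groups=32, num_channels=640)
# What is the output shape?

Input shape: (29, 640, 23, 60)
Output shape: (29, 640, 23, 60)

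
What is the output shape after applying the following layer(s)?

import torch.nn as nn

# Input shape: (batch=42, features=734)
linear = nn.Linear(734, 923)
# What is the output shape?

Input shape: (42, 734)
Output shape: (42, 923)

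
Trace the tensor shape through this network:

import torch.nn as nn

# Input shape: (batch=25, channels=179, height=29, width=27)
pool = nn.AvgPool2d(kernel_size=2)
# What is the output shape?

Input shape: (25, 179, 29, 27)
Output shape: (25, 179, 14, 13)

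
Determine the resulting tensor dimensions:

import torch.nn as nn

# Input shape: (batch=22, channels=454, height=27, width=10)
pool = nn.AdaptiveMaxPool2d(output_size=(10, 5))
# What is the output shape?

Input shape: (22, 454, 27, 10)
Output shape: (22, 454, 10, 5)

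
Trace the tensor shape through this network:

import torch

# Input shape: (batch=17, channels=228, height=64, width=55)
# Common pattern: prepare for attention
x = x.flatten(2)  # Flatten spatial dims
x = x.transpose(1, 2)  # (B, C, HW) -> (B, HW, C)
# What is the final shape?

Input shape: (17, 228, 64, 55)
  -> after flatten(2): (17, 228, 3520)
Output shape: (17, 3520, 228)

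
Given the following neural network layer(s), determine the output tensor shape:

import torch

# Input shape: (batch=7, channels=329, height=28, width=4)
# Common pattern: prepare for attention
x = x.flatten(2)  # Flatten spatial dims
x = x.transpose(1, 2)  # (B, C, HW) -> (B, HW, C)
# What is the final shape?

Input shape: (7, 329, 28, 4)
  -> after flatten(2): (7, 329, 112)
Output shape: (7, 112, 329)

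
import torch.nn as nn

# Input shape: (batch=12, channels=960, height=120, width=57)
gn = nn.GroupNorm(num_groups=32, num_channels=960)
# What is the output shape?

Input shape: (12, 960, 120, 57)
Output shape: (12, 960, 120, 57)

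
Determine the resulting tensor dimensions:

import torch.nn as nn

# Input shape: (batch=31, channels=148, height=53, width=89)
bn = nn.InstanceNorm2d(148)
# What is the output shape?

Input shape: (31, 148, 53, 89)
Output shape: (31, 148, 53, 89)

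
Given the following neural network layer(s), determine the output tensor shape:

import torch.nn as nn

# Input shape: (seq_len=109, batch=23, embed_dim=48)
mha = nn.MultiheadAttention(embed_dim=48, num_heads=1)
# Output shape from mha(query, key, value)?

Input shape: (109, 23, 48)
Output shape: (109, 23, 48)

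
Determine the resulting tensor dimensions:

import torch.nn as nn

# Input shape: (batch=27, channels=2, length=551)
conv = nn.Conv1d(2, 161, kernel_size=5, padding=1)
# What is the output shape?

Input shape: (27, 2, 551)
Output shape: (27, 161, 549)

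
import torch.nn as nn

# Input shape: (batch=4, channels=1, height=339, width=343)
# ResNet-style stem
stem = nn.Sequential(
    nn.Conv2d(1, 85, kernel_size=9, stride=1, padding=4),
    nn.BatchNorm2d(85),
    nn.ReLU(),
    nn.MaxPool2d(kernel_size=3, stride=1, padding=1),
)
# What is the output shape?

Input shape: (4, 1, 339, 343)
  -> after Conv2d 9x9 stride=1: (4, 85, 339, 343)
Output shape: (4, 85, 339, 343)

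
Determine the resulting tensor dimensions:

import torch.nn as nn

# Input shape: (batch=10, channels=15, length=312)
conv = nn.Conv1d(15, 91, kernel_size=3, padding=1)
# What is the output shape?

Input shape: (10, 15, 312)
Output shape: (10, 91, 312)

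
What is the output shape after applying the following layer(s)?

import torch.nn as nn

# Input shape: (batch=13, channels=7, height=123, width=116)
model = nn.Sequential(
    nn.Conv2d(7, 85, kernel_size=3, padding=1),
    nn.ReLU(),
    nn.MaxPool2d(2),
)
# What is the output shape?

Input shape: (13, 7, 123, 116)
  -> after Conv2d: (13, 85, 123, 116)
  -> after ReLU: (13, 85, 123, 116)
Output shape: (13, 85, 61, 58)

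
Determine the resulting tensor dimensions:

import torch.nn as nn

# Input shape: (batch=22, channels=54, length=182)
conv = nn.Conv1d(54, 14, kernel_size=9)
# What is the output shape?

Input shape: (22, 54, 182)
Output shape: (22, 14, 174)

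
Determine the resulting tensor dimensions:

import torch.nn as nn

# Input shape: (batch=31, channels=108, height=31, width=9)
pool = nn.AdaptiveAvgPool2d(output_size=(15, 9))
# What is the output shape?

Input shape: (31, 108, 31, 9)
Output shape: (31, 108, 15, 9)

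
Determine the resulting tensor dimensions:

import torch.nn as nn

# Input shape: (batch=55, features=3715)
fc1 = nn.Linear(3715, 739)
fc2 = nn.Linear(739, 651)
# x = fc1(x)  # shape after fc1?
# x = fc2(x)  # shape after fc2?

Input shape: (55, 3715)
  -> after fc1: (55, 739)
Output shape: (55, 651)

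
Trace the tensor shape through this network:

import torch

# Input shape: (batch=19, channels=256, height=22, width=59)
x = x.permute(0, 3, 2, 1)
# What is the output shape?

Input shape: (19, 256, 22, 59)
Output shape: (19, 59, 22, 256)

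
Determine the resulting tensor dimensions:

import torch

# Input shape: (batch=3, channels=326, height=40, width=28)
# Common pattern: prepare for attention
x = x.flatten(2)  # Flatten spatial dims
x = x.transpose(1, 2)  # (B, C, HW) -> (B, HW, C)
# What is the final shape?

Input shape: (3, 326, 40, 28)
  -> after flatten(2): (3, 326, 1120)
Output shape: (3, 1120, 326)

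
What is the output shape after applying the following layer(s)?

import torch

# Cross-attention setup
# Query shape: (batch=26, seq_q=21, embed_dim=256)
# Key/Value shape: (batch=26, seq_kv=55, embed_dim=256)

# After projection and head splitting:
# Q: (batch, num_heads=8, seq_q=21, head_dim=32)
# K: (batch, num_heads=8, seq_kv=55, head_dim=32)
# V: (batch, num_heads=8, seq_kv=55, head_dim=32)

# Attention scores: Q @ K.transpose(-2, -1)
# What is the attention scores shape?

Input shape: (26, 21, 256)
Output shape: (26, 8, 21, 55)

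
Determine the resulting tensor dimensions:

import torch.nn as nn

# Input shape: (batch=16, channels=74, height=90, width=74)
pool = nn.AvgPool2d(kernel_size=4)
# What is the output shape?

Input shape: (16, 74, 90, 74)
Output shape: (16, 74, 22, 18)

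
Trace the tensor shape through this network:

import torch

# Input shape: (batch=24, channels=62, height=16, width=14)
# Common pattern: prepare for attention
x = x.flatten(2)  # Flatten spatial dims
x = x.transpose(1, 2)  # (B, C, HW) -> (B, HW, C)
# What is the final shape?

Input shape: (24, 62, 16, 14)
  -> after flatten(2): (24, 62, 224)
Output shape: (24, 224, 62)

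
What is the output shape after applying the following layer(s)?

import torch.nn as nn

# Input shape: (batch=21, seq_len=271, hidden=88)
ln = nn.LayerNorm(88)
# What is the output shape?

Input shape: (21, 271, 88)
Output shape: (21, 271, 88)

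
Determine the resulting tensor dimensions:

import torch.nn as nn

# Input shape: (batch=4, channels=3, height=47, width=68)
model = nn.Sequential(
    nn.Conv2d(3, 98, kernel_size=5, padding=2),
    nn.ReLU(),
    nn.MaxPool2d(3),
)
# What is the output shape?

Input shape: (4, 3, 47, 68)
  -> after Conv2d: (4, 98, 47, 68)
  -> after ReLU: (4, 98, 47, 68)
Output shape: (4, 98, 15, 22)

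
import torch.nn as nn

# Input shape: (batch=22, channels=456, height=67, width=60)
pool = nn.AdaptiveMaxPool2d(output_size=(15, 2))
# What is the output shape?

Input shape: (22, 456, 67, 60)
Output shape: (22, 456, 15, 2)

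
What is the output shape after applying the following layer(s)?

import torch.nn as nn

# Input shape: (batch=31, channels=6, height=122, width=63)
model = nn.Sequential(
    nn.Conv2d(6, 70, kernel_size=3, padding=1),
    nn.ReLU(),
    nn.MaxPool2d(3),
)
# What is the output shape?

Input shape: (31, 6, 122, 63)
  -> after Conv2d: (31, 70, 122, 63)
  -> after ReLU: (31, 70, 122, 63)
Output shape: (31, 70, 40, 21)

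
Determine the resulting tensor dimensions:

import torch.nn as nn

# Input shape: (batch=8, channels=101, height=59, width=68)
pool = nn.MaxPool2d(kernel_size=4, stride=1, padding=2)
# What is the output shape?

Input shape: (8, 101, 59, 68)
Output shape: (8, 101, 60, 69)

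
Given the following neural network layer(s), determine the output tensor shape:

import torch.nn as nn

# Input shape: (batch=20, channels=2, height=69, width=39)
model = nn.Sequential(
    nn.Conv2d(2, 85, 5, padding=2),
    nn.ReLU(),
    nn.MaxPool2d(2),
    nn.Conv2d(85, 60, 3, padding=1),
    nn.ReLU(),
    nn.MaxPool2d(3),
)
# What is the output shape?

Input shape: (20, 2, 69, 39)
  -> after first Conv2d: (20, 85, 69, 39)
  -> after first MaxPool2d: (20, 85, 34, 19)
  -> after second Conv2d: (20, 60, 34, 19)
Output shape: (20, 60, 11, 6)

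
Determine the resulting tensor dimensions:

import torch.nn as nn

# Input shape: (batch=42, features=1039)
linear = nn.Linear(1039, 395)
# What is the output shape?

Input shape: (42, 1039)
Output shape: (42, 395)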